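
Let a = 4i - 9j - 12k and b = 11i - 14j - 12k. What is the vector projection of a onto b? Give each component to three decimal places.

(7.492, -9.536, -8.174)

a · b = 4·11 + (-9)·(-14) + (-12)·(-12) = 44 + 126 + 144 = 314
|b|² = 121 + 196 + 144 = 461
proj_b a = (314/461) · (11, -14, -12) ≈ (7.492, -9.536, -8.174)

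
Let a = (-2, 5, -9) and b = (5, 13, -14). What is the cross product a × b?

i: 5·(-14) - (-9)·13 = -70 - (-117) = 47
j: (-9)·5 - (-2)·(-14) = -45 - 28 = -73
k: (-2)·13 - 5·5 = -26 - 25 = -51
a × b = (47, -73, -51)

(47, -73, -51)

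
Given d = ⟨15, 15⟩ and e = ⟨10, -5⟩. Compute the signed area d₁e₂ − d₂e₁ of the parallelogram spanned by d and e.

-225

15·(-5) - 15·10 = -75 - 150 = -225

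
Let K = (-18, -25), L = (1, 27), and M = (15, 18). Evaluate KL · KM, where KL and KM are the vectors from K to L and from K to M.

2863

KL = L − K = (19, 52)
KM = M − K = (33, 43)
KL · KM = 19·33 + 52·43 = 627 + 2236 = 2863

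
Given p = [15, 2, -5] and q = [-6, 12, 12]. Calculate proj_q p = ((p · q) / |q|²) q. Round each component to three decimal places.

(2.333, -4.667, -4.667)

p · q = 15·(-6) + 2·12 + (-5)·12 = -90 + 24 - 60 = -126
|q|² = 36 + 144 + 144 = 324
proj_q p = (-126/324) · (-6, 12, 12) ≈ (2.333, -4.667, -4.667)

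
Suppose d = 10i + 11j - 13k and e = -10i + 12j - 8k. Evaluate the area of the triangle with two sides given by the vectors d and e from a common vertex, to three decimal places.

i: 11·(-8) - (-13)·12 = -88 - (-156) = 68
j: (-13)·(-10) - 10·(-8) = 130 - (-80) = 210
k: 10·12 - 11·(-10) = 120 - (-110) = 230
d × e = (68, 210, 230)
|d × e| = √(68² + 210² + 230²) = √101624 ≈ 318.7852
area = ½ · 318.7852 ≈ 159.393

159.393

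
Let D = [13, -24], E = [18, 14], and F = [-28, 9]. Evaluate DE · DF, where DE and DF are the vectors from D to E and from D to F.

DE = E − D = (5, 38)
DF = F − D = (-41, 33)
DE · DF = 5·(-41) + 38·33 = -205 + 1254 = 1049

1049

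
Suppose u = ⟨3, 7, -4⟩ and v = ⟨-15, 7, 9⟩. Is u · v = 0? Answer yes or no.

no

u · v = 3·(-15) + 7·7 + (-4)·9 = -45 + 49 - 36 = -32
Nonzero, so the vectors are not orthogonal.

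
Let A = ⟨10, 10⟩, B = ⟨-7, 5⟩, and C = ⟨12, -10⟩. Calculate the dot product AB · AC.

AB = B − A = (-17, -5)
AC = C − A = (2, -20)
AB · AC = (-17)·2 + (-5)·(-20) = -34 + 100 = 66

66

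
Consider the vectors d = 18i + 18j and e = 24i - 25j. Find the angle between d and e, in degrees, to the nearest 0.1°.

91.2

d · e = 18·24 + 18·(-25) = 432 - 450 = -18
|d|² = 324 + 324 = 648,  |d| = √648 ≈ 25.455844
|e|² = 576 + 625 = 1201,  |e| = √1201 ≈ 34.655447
cos θ = -18 / (25.455844 · 34.655447) ≈ -0.02040
θ = arccos(-0.02040) ≈ 91.2°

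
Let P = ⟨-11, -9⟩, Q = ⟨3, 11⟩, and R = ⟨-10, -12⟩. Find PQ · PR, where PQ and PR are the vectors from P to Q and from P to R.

-46

PQ = Q − P = (14, 20)
PR = R − P = (1, -3)
PQ · PR = 14·1 + 20·(-3) = 14 - 60 = -46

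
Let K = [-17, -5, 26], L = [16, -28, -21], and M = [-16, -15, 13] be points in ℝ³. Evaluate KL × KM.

(-171, 382, -307)

KL = (33, -23, -47)
KM = (1, -10, -13)
i: (-23)·(-13) - (-47)·(-10) = 299 - 470 = -171
j: (-47)·1 - 33·(-13) = -47 - (-429) = 382
k: 33·(-10) - (-23)·1 = -330 - (-23) = -307
KL × KM = (-171, 382, -307)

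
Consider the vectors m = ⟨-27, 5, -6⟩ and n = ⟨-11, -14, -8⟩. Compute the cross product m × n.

(-124, -150, 433)

i: 5·(-8) - (-6)·(-14) = -40 - 84 = -124
j: (-6)·(-11) - (-27)·(-8) = 66 - 216 = -150
k: (-27)·(-14) - 5·(-11) = 378 - (-55) = 433
m × n = (-124, -150, 433)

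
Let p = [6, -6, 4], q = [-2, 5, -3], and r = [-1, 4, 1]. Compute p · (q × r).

60

q × r:
i: 5·1 - (-3)·4 = 5 - (-12) = 17
j: (-3)·(-1) - (-2)·1 = 3 - (-2) = 5
k: (-2)·4 - 5·(-1) = -8 - (-5) = -3
q × r = (17, 5, -3)
p · (q × r) = 6·17 + (-6)·5 + 4·(-3) = 102 - 30 - 12 = 60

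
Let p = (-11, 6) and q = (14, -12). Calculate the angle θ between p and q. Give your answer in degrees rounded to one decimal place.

168.0

p · q = (-11)·14 + 6·(-12) = -154 - 72 = -226
|p|² = 121 + 36 = 157,  |p| = √157 ≈ 12.529964
|q|² = 196 + 144 = 340,  |q| = √340 ≈ 18.439089
cos θ = -226 / (12.529964 · 18.439089) ≈ -0.97818
θ = arccos(-0.97818) ≈ 168.0°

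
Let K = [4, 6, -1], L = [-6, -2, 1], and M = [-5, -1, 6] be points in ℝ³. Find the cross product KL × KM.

KL = (-10, -8, 2)
KM = (-9, -7, 7)
i: (-8)·7 - 2·(-7) = -56 - (-14) = -42
j: 2·(-9) - (-10)·7 = -18 - (-70) = 52
k: (-10)·(-7) - (-8)·(-9) = 70 - 72 = -2
KL × KM = (-42, 52, -2)

(-42, 52, -2)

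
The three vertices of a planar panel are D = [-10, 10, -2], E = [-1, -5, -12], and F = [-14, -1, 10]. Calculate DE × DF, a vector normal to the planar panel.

(-290, -68, -159)

DE = (9, -15, -10)
DF = (-4, -11, 12)
i: (-15)·12 - (-10)·(-11) = -180 - 110 = -290
j: (-10)·(-4) - 9·12 = 40 - 108 = -68
k: 9·(-11) - (-15)·(-4) = -99 - 60 = -159
DE × DF = (-290, -68, -159)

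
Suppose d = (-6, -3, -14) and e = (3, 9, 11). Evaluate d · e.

d · e = (-6)·3 + (-3)·9 + (-14)·11 = -18 - 27 - 154 = -199

-199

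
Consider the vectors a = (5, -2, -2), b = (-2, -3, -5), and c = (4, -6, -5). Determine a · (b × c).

b × c:
i: (-3)·(-5) - (-5)·(-6) = 15 - 30 = -15
j: (-5)·4 - (-2)·(-5) = -20 - 10 = -30
k: (-2)·(-6) - (-3)·4 = 12 - (-12) = 24
b × c = (-15, -30, 24)
a · (b × c) = 5·(-15) + (-2)·(-30) + (-2)·24 = -75 + 60 - 48 = -63

-63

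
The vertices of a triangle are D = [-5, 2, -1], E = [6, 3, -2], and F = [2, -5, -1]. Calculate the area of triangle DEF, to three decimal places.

42.291

DE = (11, 1, -1),  DF = (7, -7, 0)
i: 1·0 - (-1)·(-7) = 0 - 7 = -7
j: (-1)·7 - 11·0 = -7 - 0 = -7
k: 11·(-7) - 1·7 = -77 - 7 = -84
DE × DF = (-7, -7, -84)
|DE × DF| = √7154 ≈ 84.5813
area = ½ · 84.5813 ≈ 42.291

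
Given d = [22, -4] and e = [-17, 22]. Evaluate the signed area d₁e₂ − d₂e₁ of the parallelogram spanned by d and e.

22·22 - (-4)·(-17) = 484 - 68 = 416

416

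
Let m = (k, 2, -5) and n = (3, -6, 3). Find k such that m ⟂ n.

9

m · n = k·3 + 2·(-6) + (-5)·3 = -27 + 3k
Set equal to 0: 3k = 27, so k = 9.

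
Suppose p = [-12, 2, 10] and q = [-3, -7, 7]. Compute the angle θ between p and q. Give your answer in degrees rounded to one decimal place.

p · q = (-12)·(-3) + 2·(-7) + 10·7 = 36 - 14 + 70 = 92
|p|² = 144 + 4 + 100 = 248,  |p| = √248 ≈ 15.748016
|q|² = 9 + 49 + 49 = 107,  |q| = √107 ≈ 10.344080
cos θ = 92 / (15.748016 · 10.344080) ≈ 0.56477
θ = arccos(0.56477) ≈ 55.6°

55.6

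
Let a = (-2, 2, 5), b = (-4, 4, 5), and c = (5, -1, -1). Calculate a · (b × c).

-40

b × c:
i: 4·(-1) - 5·(-1) = -4 - (-5) = 1
j: 5·5 - (-4)·(-1) = 25 - 4 = 21
k: (-4)·(-1) - 4·5 = 4 - 20 = -16
b × c = (1, 21, -16)
a · (b × c) = (-2)·1 + 2·21 + 5·(-16) = -2 + 42 - 80 = -40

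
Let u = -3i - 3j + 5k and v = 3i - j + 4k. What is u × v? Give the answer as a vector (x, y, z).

(-7, 27, 12)

i: (-3)·4 - 5·(-1) = -12 - (-5) = -7
j: 5·3 - (-3)·4 = 15 - (-12) = 27
k: (-3)·(-1) - (-3)·3 = 3 - (-9) = 12
u × v = (-7, 27, 12)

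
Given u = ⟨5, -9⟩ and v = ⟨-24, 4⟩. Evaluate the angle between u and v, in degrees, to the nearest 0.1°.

u · v = 5·(-24) + (-9)·4 = -120 - 36 = -156
|u|² = 25 + 81 = 106,  |u| = √106 ≈ 10.295630
|v|² = 576 + 16 = 592,  |v| = √592 ≈ 24.331050
cos θ = -156 / (10.295630 · 24.331050) ≈ -0.62275
θ = arccos(-0.62275) ≈ 128.5°

128.5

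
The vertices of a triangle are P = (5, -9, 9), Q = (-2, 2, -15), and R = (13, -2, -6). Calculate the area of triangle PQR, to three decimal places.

163.544

PQ = (-7, 11, -24),  PR = (8, 7, -15)
i: 11·(-15) - (-24)·7 = -165 - (-168) = 3
j: (-24)·8 - (-7)·(-15) = -192 - 105 = -297
k: (-7)·7 - 11·8 = -49 - 88 = -137
PQ × PR = (3, -297, -137)
|PQ × PR| = √106987 ≈ 327.0887
area = ½ · 327.0887 ≈ 163.544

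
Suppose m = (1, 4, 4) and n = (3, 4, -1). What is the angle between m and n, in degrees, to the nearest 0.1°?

m · n = 1·3 + 4·4 + 4·(-1) = 3 + 16 - 4 = 15
|m|² = 1 + 16 + 16 = 33,  |m| = √33 ≈ 5.744563
|n|² = 9 + 16 + 1 = 26,  |n| = √26 ≈ 5.099020
cos θ = 15 / (5.744563 · 5.099020) ≈ 0.51209
θ = arccos(0.51209) ≈ 59.2°

59.2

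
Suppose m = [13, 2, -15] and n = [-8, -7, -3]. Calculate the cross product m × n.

(-111, 159, -75)

i: 2·(-3) - (-15)·(-7) = -6 - 105 = -111
j: (-15)·(-8) - 13·(-3) = 120 - (-39) = 159
k: 13·(-7) - 2·(-8) = -91 - (-16) = -75
m × n = (-111, 159, -75)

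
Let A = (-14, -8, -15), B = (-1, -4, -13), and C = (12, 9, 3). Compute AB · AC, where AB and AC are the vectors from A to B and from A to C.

442

AB = B − A = (13, 4, 2)
AC = C − A = (26, 17, 18)
AB · AC = 13·26 + 4·17 + 2·18 = 338 + 68 + 36 = 442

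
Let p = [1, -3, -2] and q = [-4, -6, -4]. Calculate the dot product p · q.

22

p · q = 1·(-4) + (-3)·(-6) + (-2)·(-4) = -4 + 18 + 8 = 22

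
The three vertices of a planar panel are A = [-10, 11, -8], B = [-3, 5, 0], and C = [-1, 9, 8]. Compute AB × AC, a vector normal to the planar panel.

(-80, -40, 40)

AB = (7, -6, 8)
AC = (9, -2, 16)
i: (-6)·16 - 8·(-2) = -96 - (-16) = -80
j: 8·9 - 7·16 = 72 - 112 = -40
k: 7·(-2) - (-6)·9 = -14 - (-54) = 40
AB × AC = (-80, -40, 40)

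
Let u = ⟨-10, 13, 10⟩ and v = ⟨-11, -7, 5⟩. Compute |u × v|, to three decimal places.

i: 13·5 - 10·(-7) = 65 - (-70) = 135
j: 10·(-11) - (-10)·5 = -110 - (-50) = -60
k: (-10)·(-7) - 13·(-11) = 70 - (-143) = 213
u × v = (135, -60, 213)
|u × v| = √(135² + (-60)² + 213²) = √67194 ≈ 259.2181

259.218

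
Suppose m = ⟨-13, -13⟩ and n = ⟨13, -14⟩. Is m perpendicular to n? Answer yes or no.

m · n = (-13)·13 + (-13)·(-14) = -169 + 182 = 13
Nonzero, so the vectors are not orthogonal.

no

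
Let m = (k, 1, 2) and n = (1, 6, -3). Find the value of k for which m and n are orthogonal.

m · n = k·1 + 1·6 + 2·(-3) = 0 + 1k
Set equal to 0: 1k = 0, so k = 0.

0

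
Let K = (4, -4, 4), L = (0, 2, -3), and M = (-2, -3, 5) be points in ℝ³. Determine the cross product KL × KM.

(13, 46, 32)

KL = (-4, 6, -7)
KM = (-6, 1, 1)
i: 6·1 - (-7)·1 = 6 - (-7) = 13
j: (-7)·(-6) - (-4)·1 = 42 - (-4) = 46
k: (-4)·1 - 6·(-6) = -4 - (-36) = 32
KL × KM = (13, 46, 32)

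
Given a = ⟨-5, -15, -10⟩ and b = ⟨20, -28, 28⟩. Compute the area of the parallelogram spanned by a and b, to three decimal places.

828.975

i: (-15)·28 - (-10)·(-28) = -420 - 280 = -700
j: (-10)·20 - (-5)·28 = -200 - (-140) = -60
k: (-5)·(-28) - (-15)·20 = 140 - (-300) = 440
a × b = (-700, -60, 440)
|a × b| = √((-700)² + (-60)² + 440²) = √687200 ≈ 828.9753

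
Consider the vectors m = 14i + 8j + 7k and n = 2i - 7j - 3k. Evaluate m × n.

(25, 56, -114)

i: 8·(-3) - 7·(-7) = -24 - (-49) = 25
j: 7·2 - 14·(-3) = 14 - (-42) = 56
k: 14·(-7) - 8·2 = -98 - 16 = -114
m × n = (25, 56, -114)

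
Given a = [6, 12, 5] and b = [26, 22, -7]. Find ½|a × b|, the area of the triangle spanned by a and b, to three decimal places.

i: 12·(-7) - 5·22 = -84 - 110 = -194
j: 5·26 - 6·(-7) = 130 - (-42) = 172
k: 6·22 - 12·26 = 132 - 312 = -180
a × b = (-194, 172, -180)
|a × b| = √((-194)² + 172² + (-180)²) = √99620 ≈ 315.6264
area = ½ · 315.6264 ≈ 157.813

157.813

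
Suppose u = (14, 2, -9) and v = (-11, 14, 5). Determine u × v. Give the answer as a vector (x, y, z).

(136, 29, 218)

i: 2·5 - (-9)·14 = 10 - (-126) = 136
j: (-9)·(-11) - 14·5 = 99 - 70 = 29
k: 14·14 - 2·(-11) = 196 - (-22) = 218
u × v = (136, 29, 218)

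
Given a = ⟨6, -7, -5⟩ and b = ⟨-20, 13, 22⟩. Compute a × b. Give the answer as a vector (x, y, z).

(-89, -32, -62)

i: (-7)·22 - (-5)·13 = -154 - (-65) = -89
j: (-5)·(-20) - 6·22 = 100 - 132 = -32
k: 6·13 - (-7)·(-20) = 78 - 140 = -62
a × b = (-89, -32, -62)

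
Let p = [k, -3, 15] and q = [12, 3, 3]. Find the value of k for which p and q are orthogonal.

p · q = k·12 + (-3)·3 + 15·3 = 36 + 12k
Set equal to 0: 12k = -36, so k = -3.

-3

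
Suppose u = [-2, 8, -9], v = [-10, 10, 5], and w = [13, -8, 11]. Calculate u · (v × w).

1550

v × w:
i: 10·11 - 5·(-8) = 110 - (-40) = 150
j: 5·13 - (-10)·11 = 65 - (-110) = 175
k: (-10)·(-8) - 10·13 = 80 - 130 = -50
v × w = (150, 175, -50)
u · (v × w) = (-2)·150 + 8·175 + (-9)·(-50) = -300 + 1400 + 450 = 1550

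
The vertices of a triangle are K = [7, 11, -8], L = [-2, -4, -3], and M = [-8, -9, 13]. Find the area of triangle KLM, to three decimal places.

KL = (-9, -15, 5),  KM = (-15, -20, 21)
i: (-15)·21 - 5·(-20) = -315 - (-100) = -215
j: 5·(-15) - (-9)·21 = -75 - (-189) = 114
k: (-9)·(-20) - (-15)·(-15) = 180 - 225 = -45
KL × KM = (-215, 114, -45)
|KL × KM| = √61246 ≈ 247.4793
area = ½ · 247.4793 ≈ 123.740

123.740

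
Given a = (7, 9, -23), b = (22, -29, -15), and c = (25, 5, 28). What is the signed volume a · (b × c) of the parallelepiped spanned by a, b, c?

-33283

b × c:
i: (-29)·28 - (-15)·5 = -812 - (-75) = -737
j: (-15)·25 - 22·28 = -375 - 616 = -991
k: 22·5 - (-29)·25 = 110 - (-725) = 835
b × c = (-737, -991, 835)
a · (b × c) = 7·(-737) + 9·(-991) + (-23)·835 = -5159 - 8919 - 19205 = -33283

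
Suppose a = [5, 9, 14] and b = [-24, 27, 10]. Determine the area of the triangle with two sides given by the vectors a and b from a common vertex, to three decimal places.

i: 9·10 - 14·27 = 90 - 378 = -288
j: 14·(-24) - 5·10 = -336 - 50 = -386
k: 5·27 - 9·(-24) = 135 - (-216) = 351
a × b = (-288, -386, 351)
|a × b| = √((-288)² + (-386)² + 351²) = √355141 ≈ 595.9371
area = ½ · 595.9371 ≈ 297.969

297.969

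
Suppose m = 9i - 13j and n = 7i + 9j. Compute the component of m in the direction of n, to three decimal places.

m · n = 9·7 + (-13)·9 = 63 - 117 = -54
|n| = √(49 + 81) = √130 ≈ 11.4018
comp_n m = -54 / √130 ≈ -4.736

-4.736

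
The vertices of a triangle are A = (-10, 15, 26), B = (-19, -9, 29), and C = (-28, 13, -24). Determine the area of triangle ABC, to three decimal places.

685.538

AB = (-9, -24, 3),  AC = (-18, -2, -50)
i: (-24)·(-50) - 3·(-2) = 1200 - (-6) = 1206
j: 3·(-18) - (-9)·(-50) = -54 - 450 = -504
k: (-9)·(-2) - (-24)·(-18) = 18 - 432 = -414
AB × AC = (1206, -504, -414)
|AB × AC| = √1879848 ≈ 1371.0755
area = ½ · 1371.0755 ≈ 685.538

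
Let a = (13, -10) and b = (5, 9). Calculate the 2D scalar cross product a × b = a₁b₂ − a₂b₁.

13·9 - (-10)·5 = 117 - (-50) = 167

167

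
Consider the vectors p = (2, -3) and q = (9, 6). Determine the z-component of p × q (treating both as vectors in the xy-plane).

2·6 - (-3)·9 = 12 - (-27) = 39

39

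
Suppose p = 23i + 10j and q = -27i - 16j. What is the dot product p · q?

-781

p · q = 23·(-27) + 10·(-16) = -621 - 160 = -781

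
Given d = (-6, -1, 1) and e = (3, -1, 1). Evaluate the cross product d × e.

i: (-1)·1 - 1·(-1) = -1 - (-1) = 0
j: 1·3 - (-6)·1 = 3 - (-6) = 9
k: (-6)·(-1) - (-1)·3 = 6 - (-3) = 9
d × e = (0, 9, 9)

(0, 9, 9)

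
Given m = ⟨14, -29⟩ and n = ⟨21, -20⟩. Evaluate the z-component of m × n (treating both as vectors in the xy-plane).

14·(-20) - (-29)·21 = -280 - (-609) = 329

329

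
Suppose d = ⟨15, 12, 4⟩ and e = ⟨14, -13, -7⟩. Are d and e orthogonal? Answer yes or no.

d · e = 15·14 + 12·(-13) + 4·(-7) = 210 - 156 - 28 = 26
Nonzero, so the vectors are not orthogonal.

no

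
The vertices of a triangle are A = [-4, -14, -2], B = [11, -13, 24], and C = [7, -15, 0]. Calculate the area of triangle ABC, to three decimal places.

129.418

AB = (15, 1, 26),  AC = (11, -1, 2)
i: 1·2 - 26·(-1) = 2 - (-26) = 28
j: 26·11 - 15·2 = 286 - 30 = 256
k: 15·(-1) - 1·11 = -15 - 11 = -26
AB × AC = (28, 256, -26)
|AB × AC| = √66996 ≈ 258.8359
area = ½ · 258.8359 ≈ 129.418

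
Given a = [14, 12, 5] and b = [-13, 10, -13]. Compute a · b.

-127

a · b = 14·(-13) + 12·10 + 5·(-13) = -182 + 120 - 65 = -127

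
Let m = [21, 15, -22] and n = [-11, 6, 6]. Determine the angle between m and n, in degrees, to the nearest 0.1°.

m · n = 21·(-11) + 15·6 + (-22)·6 = -231 + 90 - 132 = -273
|m|² = 441 + 225 + 484 = 1150,  |m| = √1150 ≈ 33.911650
|n|² = 121 + 36 + 36 = 193,  |n| = √193 ≈ 13.892444
cos θ = -273 / (33.911650 · 13.892444) ≈ -0.57948
θ = arccos(-0.57948) ≈ 125.4°

125.4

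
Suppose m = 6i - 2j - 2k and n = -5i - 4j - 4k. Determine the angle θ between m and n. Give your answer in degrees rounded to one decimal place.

m · n = 6·(-5) + (-2)·(-4) + (-2)·(-4) = -30 + 8 + 8 = -14
|m|² = 36 + 4 + 4 = 44,  |m| = √44 ≈ 6.633250
|n|² = 25 + 16 + 16 = 57,  |n| = √57 ≈ 7.549834
cos θ = -14 / (6.633250 · 7.549834) ≈ -0.27955
θ = arccos(-0.27955) ≈ 106.2°

106.2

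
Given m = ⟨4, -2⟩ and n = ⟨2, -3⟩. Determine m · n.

m · n = 4·2 + (-2)·(-3) = 8 + 6 = 14

14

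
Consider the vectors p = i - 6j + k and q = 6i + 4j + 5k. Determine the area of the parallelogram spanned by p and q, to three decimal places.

i: (-6)·5 - 1·4 = -30 - 4 = -34
j: 1·6 - 1·5 = 6 - 5 = 1
k: 1·4 - (-6)·6 = 4 - (-36) = 40
p × q = (-34, 1, 40)
|p × q| = √((-34)² + 1² + 40²) = √2757 ≈ 52.5071

52.507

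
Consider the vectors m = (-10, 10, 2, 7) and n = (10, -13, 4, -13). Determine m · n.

-313

m · n = (-10)·10 + 10·(-13) + 2·4 + 7·(-13) = -100 - 130 + 8 - 91 = -313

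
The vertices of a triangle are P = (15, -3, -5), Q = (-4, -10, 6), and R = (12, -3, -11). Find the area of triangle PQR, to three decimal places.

77.159

PQ = (-19, -7, 11),  PR = (-3, 0, -6)
i: (-7)·(-6) - 11·0 = 42 - 0 = 42
j: 11·(-3) - (-19)·(-6) = -33 - 114 = -147
k: (-19)·0 - (-7)·(-3) = 0 - 21 = -21
PQ × PR = (42, -147, -21)
|PQ × PR| = √23814 ≈ 154.3179
area = ½ · 154.3179 ≈ 77.159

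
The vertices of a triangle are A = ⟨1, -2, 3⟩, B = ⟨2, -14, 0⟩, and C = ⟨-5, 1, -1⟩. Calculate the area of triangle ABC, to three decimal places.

AB = (1, -12, -3),  AC = (-6, 3, -4)
i: (-12)·(-4) - (-3)·3 = 48 - (-9) = 57
j: (-3)·(-6) - 1·(-4) = 18 - (-4) = 22
k: 1·3 - (-12)·(-6) = 3 - 72 = -69
AB × AC = (57, 22, -69)
|AB × AC| = √8494 ≈ 92.1629
area = ½ · 92.1629 ≈ 46.081

46.081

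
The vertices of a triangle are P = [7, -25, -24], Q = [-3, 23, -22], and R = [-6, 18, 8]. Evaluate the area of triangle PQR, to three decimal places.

PQ = (-10, 48, 2),  PR = (-13, 43, 32)
i: 48·32 - 2·43 = 1536 - 86 = 1450
j: 2·(-13) - (-10)·32 = -26 - (-320) = 294
k: (-10)·43 - 48·(-13) = -430 - (-624) = 194
PQ × PR = (1450, 294, 194)
|PQ × PR| = √2226572 ≈ 1492.1702
area = ½ · 1492.1702 ≈ 746.085

746.085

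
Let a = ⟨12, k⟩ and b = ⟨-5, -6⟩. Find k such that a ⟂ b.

a · b = 12·(-5) + k·(-6) = -60 - 6k
Set equal to 0: -6k = 60, so k = -10.

-10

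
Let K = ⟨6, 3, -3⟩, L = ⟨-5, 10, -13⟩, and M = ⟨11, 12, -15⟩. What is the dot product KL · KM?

KL = L − K = (-11, 7, -10)
KM = M − K = (5, 9, -12)
KL · KM = (-11)·5 + 7·9 + (-10)·(-12) = -55 + 63 + 120 = 128

128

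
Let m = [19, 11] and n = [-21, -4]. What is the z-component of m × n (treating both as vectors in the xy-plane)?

19·(-4) - 11·(-21) = -76 - (-231) = 155

155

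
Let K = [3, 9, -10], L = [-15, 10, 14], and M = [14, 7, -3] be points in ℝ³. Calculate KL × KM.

KL = (-18, 1, 24)
KM = (11, -2, 7)
i: 1·7 - 24·(-2) = 7 - (-48) = 55
j: 24·11 - (-18)·7 = 264 - (-126) = 390
k: (-18)·(-2) - 1·11 = 36 - 11 = 25
KL × KM = (55, 390, 25)

(55, 390, 25)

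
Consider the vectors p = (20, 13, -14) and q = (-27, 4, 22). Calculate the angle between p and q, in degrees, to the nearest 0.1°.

p · q = 20·(-27) + 13·4 + (-14)·22 = -540 + 52 - 308 = -796
|p|² = 400 + 169 + 196 = 765,  |p| = √765 ≈ 27.658633
|q|² = 729 + 16 + 484 = 1229,  |q| = √1229 ≈ 35.057096
cos θ = -796 / (27.658633 · 35.057096) ≈ -0.82093
θ = arccos(-0.82093) ≈ 145.2°

145.2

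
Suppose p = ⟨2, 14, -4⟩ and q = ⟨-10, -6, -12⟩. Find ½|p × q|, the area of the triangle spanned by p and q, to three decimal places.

119.733

i: 14·(-12) - (-4)·(-6) = -168 - 24 = -192
j: (-4)·(-10) - 2·(-12) = 40 - (-24) = 64
k: 2·(-6) - 14·(-10) = -12 - (-140) = 128
p × q = (-192, 64, 128)
|p × q| = √((-192)² + 64² + 128²) = √57344 ≈ 239.4661
area = ½ · 239.4661 ≈ 119.733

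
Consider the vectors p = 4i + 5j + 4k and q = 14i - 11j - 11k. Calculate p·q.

-43

p · q = 4·14 + 5·(-11) + 4·(-11) = 56 - 55 - 44 = -43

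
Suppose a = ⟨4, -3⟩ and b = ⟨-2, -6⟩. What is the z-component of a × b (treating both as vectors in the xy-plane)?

-30

4·(-6) - (-3)·(-2) = -24 - 6 = -30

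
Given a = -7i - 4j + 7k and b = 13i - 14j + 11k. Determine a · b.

42

a · b = (-7)·13 + (-4)·(-14) + 7·11 = -91 + 56 + 77 = 42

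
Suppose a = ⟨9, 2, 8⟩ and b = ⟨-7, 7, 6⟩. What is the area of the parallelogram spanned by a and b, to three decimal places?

i: 2·6 - 8·7 = 12 - 56 = -44
j: 8·(-7) - 9·6 = -56 - 54 = -110
k: 9·7 - 2·(-7) = 63 - (-14) = 77
a × b = (-44, -110, 77)
|a × b| = √((-44)² + (-110)² + 77²) = √19965 ≈ 141.2976

141.298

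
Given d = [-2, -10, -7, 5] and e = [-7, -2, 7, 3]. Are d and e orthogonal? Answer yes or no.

d · e = (-2)·(-7) + (-10)·(-2) + (-7)·7 + 5·3 = 14 + 20 - 49 + 15 = 0
Zero, so the vectors are orthogonal.

yes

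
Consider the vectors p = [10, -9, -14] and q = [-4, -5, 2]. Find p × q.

(-88, 36, -86)

i: (-9)·2 - (-14)·(-5) = -18 - 70 = -88
j: (-14)·(-4) - 10·2 = 56 - 20 = 36
k: 10·(-5) - (-9)·(-4) = -50 - 36 = -86
p × q = (-88, 36, -86)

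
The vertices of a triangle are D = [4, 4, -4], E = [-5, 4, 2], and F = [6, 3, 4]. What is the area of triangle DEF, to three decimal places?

42.347

DE = (-9, 0, 6),  DF = (2, -1, 8)
i: 0·8 - 6·(-1) = 0 - (-6) = 6
j: 6·2 - (-9)·8 = 12 - (-72) = 84
k: (-9)·(-1) - 0·2 = 9 - 0 = 9
DE × DF = (6, 84, 9)
|DE × DF| = √7173 ≈ 84.6936
area = ½ · 84.6936 ≈ 42.347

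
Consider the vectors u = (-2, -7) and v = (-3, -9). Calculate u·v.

69

u · v = (-2)·(-3) + (-7)·(-9) = 6 + 63 = 69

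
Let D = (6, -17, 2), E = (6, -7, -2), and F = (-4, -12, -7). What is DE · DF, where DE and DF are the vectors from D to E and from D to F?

86

DE = E − D = (0, 10, -4)
DF = F − D = (-10, 5, -9)
DE · DF = 0·(-10) + 10·5 + (-4)·(-9) = 0 + 50 + 36 = 86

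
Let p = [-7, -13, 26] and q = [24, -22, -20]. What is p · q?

p · q = (-7)·24 + (-13)·(-22) + 26·(-20) = -168 + 286 - 520 = -402

-402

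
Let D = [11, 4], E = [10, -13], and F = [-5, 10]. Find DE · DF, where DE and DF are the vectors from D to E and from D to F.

-86

DE = E − D = (-1, -17)
DF = F − D = (-16, 6)
DE · DF = (-1)·(-16) + (-17)·6 = 16 - 102 = -86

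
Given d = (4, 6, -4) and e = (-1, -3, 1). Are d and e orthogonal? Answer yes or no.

no

d · e = 4·(-1) + 6·(-3) + (-4)·1 = -4 - 18 - 4 = -26
Nonzero, so the vectors are not orthogonal.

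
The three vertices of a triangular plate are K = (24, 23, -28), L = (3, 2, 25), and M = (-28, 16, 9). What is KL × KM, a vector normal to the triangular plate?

KL = (-21, -21, 53)
KM = (-52, -7, 37)
i: (-21)·37 - 53·(-7) = -777 - (-371) = -406
j: 53·(-52) - (-21)·37 = -2756 - (-777) = -1979
k: (-21)·(-7) - (-21)·(-52) = 147 - 1092 = -945
KL × KM = (-406, -1979, -945)

(-406, -1979, -945)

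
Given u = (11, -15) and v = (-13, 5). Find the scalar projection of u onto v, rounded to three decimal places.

u · v = 11·(-13) + (-15)·5 = -143 - 75 = -218
|v| = √(169 + 25) = √194 ≈ 13.9284
comp_v u = -218 / √194 ≈ -15.651

-15.651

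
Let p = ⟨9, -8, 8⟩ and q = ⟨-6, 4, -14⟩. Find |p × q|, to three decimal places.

112.374

i: (-8)·(-14) - 8·4 = 112 - 32 = 80
j: 8·(-6) - 9·(-14) = -48 - (-126) = 78
k: 9·4 - (-8)·(-6) = 36 - 48 = -12
p × q = (80, 78, -12)
|p × q| = √(80² + 78² + (-12)²) = √12628 ≈ 112.3744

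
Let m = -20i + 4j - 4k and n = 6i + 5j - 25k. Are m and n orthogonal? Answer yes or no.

m · n = (-20)·6 + 4·5 + (-4)·(-25) = -120 + 20 + 100 = 0
Zero, so the vectors are orthogonal.

yes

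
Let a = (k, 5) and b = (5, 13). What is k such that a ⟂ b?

a · b = k·5 + 5·13 = 65 + 5k
Set equal to 0: 5k = -65, so k = -13.

-13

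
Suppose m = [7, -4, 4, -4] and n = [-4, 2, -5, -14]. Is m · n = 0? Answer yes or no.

m · n = 7·(-4) + (-4)·2 + 4·(-5) + (-4)·(-14) = -28 - 8 - 20 + 56 = 0
Zero, so the vectors are orthogonal.

yes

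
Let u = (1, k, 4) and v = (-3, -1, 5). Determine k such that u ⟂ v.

u · v = 1·(-3) + k·(-1) + 4·5 = 17 - 1k
Set equal to 0: -1k = -17, so k = 17.

17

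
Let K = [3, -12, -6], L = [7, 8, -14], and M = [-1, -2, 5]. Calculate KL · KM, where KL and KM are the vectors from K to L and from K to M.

KL = L − K = (4, 20, -8)
KM = M − K = (-4, 10, 11)
KL · KM = 4·(-4) + 20·10 + (-8)·11 = -16 + 200 - 88 = 96

96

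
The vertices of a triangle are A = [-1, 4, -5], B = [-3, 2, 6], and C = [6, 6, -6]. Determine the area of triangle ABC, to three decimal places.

AB = (-2, -2, 11),  AC = (7, 2, -1)
i: (-2)·(-1) - 11·2 = 2 - 22 = -20
j: 11·7 - (-2)·(-1) = 77 - 2 = 75
k: (-2)·2 - (-2)·7 = -4 - (-14) = 10
AB × AC = (-20, 75, 10)
|AB × AC| = √6125 ≈ 78.2624
area = ½ · 78.2624 ≈ 39.131

39.131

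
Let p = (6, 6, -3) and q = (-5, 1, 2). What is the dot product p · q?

-30

p · q = 6·(-5) + 6·1 + (-3)·2 = -30 + 6 - 6 = -30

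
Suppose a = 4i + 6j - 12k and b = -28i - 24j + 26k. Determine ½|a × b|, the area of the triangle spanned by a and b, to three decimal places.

i: 6·26 - (-12)·(-24) = 156 - 288 = -132
j: (-12)·(-28) - 4·26 = 336 - 104 = 232
k: 4·(-24) - 6·(-28) = -96 - (-168) = 72
a × b = (-132, 232, 72)
|a × b| = √((-132)² + 232² + 72²) = √76432 ≈ 276.4634
area = ½ · 276.4634 ≈ 138.232

138.232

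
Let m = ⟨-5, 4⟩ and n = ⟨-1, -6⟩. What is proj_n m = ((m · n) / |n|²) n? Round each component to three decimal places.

(0.514, 3.081)

m · n = (-5)·(-1) + 4·(-6) = 5 - 24 = -19
|n|² = 1 + 36 = 37
proj_n m = (-19/37) · (-1, -6) ≈ (0.514, 3.081)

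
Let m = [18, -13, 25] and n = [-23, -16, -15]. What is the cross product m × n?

i: (-13)·(-15) - 25·(-16) = 195 - (-400) = 595
j: 25·(-23) - 18·(-15) = -575 - (-270) = -305
k: 18·(-16) - (-13)·(-23) = -288 - 299 = -587
m × n = (595, -305, -587)

(595, -305, -587)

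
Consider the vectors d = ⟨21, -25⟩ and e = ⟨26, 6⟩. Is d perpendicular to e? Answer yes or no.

no

d · e = 21·26 + (-25)·6 = 546 - 150 = 396
Nonzero, so the vectors are not orthogonal.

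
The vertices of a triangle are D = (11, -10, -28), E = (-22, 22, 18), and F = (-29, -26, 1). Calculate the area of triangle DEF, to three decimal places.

1305.512

DE = (-33, 32, 46),  DF = (-40, -16, 29)
i: 32·29 - 46·(-16) = 928 - (-736) = 1664
j: 46·(-40) - (-33)·29 = -1840 - (-957) = -883
k: (-33)·(-16) - 32·(-40) = 528 - (-1280) = 1808
DE × DF = (1664, -883, 1808)
|DE × DF| = √6817449 ≈ 2611.0245
area = ½ · 2611.0245 ≈ 1305.512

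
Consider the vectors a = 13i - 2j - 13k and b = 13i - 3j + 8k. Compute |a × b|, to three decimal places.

i: (-2)·8 - (-13)·(-3) = -16 - 39 = -55
j: (-13)·13 - 13·8 = -169 - 104 = -273
k: 13·(-3) - (-2)·13 = -39 - (-26) = -13
a × b = (-55, -273, -13)
|a × b| = √((-55)² + (-273)² + (-13)²) = √77723 ≈ 278.7885

278.788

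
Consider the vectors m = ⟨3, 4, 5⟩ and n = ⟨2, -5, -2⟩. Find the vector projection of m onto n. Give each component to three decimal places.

(-1.455, 3.636, 1.455)

m · n = 3·2 + 4·(-5) + 5·(-2) = 6 - 20 - 10 = -24
|n|² = 4 + 25 + 4 = 33
proj_n m = (-24/33) · (2, -5, -2) ≈ (-1.455, 3.636, 1.455)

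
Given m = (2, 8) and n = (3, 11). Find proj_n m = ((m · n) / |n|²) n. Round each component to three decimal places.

m · n = 2·3 + 8·11 = 6 + 88 = 94
|n|² = 9 + 121 = 130
proj_n m = (94/130) · (3, 11) ≈ (2.169, 7.954)

(2.169, 7.954)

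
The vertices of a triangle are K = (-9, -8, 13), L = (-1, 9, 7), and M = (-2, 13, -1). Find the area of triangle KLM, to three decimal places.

KL = (8, 17, -6),  KM = (7, 21, -14)
i: 17·(-14) - (-6)·21 = -238 - (-126) = -112
j: (-6)·7 - 8·(-14) = -42 - (-112) = 70
k: 8·21 - 17·7 = 168 - 119 = 49
KL × KM = (-112, 70, 49)
|KL × KM| = √19845 ≈ 140.8723
area = ½ · 140.8723 ≈ 70.436

70.436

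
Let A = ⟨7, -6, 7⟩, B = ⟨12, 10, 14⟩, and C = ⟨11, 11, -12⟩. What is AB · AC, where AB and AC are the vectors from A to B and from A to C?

AB = B − A = (5, 16, 7)
AC = C − A = (4, 17, -19)
AB · AC = 5·4 + 16·17 + 7·(-19) = 20 + 272 - 133 = 159

159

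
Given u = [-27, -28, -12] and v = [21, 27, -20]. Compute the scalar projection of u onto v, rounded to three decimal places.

u · v = (-27)·21 + (-28)·27 + (-12)·(-20) = -567 - 756 + 240 = -1083
|v| = √(441 + 729 + 400) = √1570 ≈ 39.6232
comp_v u = -1083 / √1570 ≈ -27.332

-27.332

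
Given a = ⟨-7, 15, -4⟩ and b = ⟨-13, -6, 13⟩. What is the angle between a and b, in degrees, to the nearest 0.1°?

98.9

a · b = (-7)·(-13) + 15·(-6) + (-4)·13 = 91 - 90 - 52 = -51
|a|² = 49 + 225 + 16 = 290,  |a| = √290 ≈ 17.029386
|b|² = 169 + 36 + 169 = 374,  |b| = √374 ≈ 19.339080
cos θ = -51 / (17.029386 · 19.339080) ≈ -0.15486
θ = arccos(-0.15486) ≈ 98.9°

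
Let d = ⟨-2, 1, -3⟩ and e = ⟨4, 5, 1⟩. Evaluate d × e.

(16, -10, -14)

i: 1·1 - (-3)·5 = 1 - (-15) = 16
j: (-3)·4 - (-2)·1 = -12 - (-2) = -10
k: (-2)·5 - 1·4 = -10 - 4 = -14
d × e = (16, -10, -14)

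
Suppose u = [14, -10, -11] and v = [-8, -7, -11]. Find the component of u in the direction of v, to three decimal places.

5.164

u · v = 14·(-8) + (-10)·(-7) + (-11)·(-11) = -112 + 70 + 121 = 79
|v| = √(64 + 49 + 121) = √234 ≈ 15.2971
comp_v u = 79 / √234 ≈ 5.164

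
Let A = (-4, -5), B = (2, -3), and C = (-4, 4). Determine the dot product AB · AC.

AB = B − A = (6, 2)
AC = C − A = (0, 9)
AB · AC = 6·0 + 2·9 = 0 + 18 = 18

18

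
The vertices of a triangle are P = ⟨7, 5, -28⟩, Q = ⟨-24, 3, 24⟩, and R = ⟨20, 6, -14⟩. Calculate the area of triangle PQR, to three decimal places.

PQ = (-31, -2, 52),  PR = (13, 1, 14)
i: (-2)·14 - 52·1 = -28 - 52 = -80
j: 52·13 - (-31)·14 = 676 - (-434) = 1110
k: (-31)·1 - (-2)·13 = -31 - (-26) = -5
PQ × PR = (-80, 1110, -5)
|PQ × PR| = √1238525 ≈ 1112.8904
area = ½ · 1112.8904 ≈ 556.445

556.445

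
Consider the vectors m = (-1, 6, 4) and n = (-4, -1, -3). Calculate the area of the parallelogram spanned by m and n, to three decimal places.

i: 6·(-3) - 4·(-1) = -18 - (-4) = -14
j: 4·(-4) - (-1)·(-3) = -16 - 3 = -19
k: (-1)·(-1) - 6·(-4) = 1 - (-24) = 25
m × n = (-14, -19, 25)
|m × n| = √((-14)² + (-19)² + 25²) = √1182 ≈ 34.3802

34.380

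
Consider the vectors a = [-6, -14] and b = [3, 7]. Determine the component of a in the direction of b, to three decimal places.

a · b = (-6)·3 + (-14)·7 = -18 - 98 = -116
|b| = √(9 + 49) = √58 ≈ 7.6158
comp_b a = -116 / √58 ≈ -15.232

-15.232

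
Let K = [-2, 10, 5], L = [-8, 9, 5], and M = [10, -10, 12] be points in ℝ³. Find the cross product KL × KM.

KL = (-6, -1, 0)
KM = (12, -20, 7)
i: (-1)·7 - 0·(-20) = -7 - 0 = -7
j: 0·12 - (-6)·7 = 0 - (-42) = 42
k: (-6)·(-20) - (-1)·12 = 120 - (-12) = 132
KL × KM = (-7, 42, 132)

(-7, 42, 132)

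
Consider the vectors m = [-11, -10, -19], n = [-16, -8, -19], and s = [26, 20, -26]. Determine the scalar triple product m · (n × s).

n × s:
i: (-8)·(-26) - (-19)·20 = 208 - (-380) = 588
j: (-19)·26 - (-16)·(-26) = -494 - 416 = -910
k: (-16)·20 - (-8)·26 = -320 - (-208) = -112
n × s = (588, -910, -112)
m · (n × s) = (-11)·588 + (-10)·(-910) + (-19)·(-112) = -6468 + 9100 + 2128 = 4760

4760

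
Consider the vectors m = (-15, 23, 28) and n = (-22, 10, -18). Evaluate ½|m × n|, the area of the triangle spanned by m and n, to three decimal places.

590.205

i: 23·(-18) - 28·10 = -414 - 280 = -694
j: 28·(-22) - (-15)·(-18) = -616 - 270 = -886
k: (-15)·10 - 23·(-22) = -150 - (-506) = 356
m × n = (-694, -886, 356)
|m × n| = √((-694)² + (-886)² + 356²) = √1393368 ≈ 1180.4101
area = ½ · 1180.4101 ≈ 590.205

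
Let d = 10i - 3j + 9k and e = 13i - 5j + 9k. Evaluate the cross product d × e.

(18, 27, -11)

i: (-3)·9 - 9·(-5) = -27 - (-45) = 18
j: 9·13 - 10·9 = 117 - 90 = 27
k: 10·(-5) - (-3)·13 = -50 - (-39) = -11
d × e = (18, 27, -11)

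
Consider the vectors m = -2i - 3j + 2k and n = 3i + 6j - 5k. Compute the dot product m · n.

-34

m · n = (-2)·3 + (-3)·6 + 2·(-5) = -6 - 18 - 10 = -34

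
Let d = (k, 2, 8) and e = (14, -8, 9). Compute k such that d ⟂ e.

d · e = k·14 + 2·(-8) + 8·9 = 56 + 14k
Set equal to 0: 14k = -56, so k = -4.

-4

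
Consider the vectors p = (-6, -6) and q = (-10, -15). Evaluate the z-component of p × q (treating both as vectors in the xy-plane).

(-6)·(-15) - (-6)·(-10) = 90 - 60 = 30

30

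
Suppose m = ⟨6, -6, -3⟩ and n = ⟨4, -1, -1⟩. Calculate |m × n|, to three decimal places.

i: (-6)·(-1) - (-3)·(-1) = 6 - 3 = 3
j: (-3)·4 - 6·(-1) = -12 - (-6) = -6
k: 6·(-1) - (-6)·4 = -6 - (-24) = 18
m × n = (3, -6, 18)
|m × n| = √(3² + (-6)² + 18²) = √369 ≈ 19.2094

19.209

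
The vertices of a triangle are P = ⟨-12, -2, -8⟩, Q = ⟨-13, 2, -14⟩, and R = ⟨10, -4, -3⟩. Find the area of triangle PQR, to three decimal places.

PQ = (-1, 4, -6),  PR = (22, -2, 5)
i: 4·5 - (-6)·(-2) = 20 - 12 = 8
j: (-6)·22 - (-1)·5 = -132 - (-5) = -127
k: (-1)·(-2) - 4·22 = 2 - 88 = -86
PQ × PR = (8, -127, -86)
|PQ × PR| = √23589 ≈ 153.5871
area = ½ · 153.5871 ≈ 76.794

76.794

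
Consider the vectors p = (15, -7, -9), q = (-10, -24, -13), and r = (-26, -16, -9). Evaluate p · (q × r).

q × r:
i: (-24)·(-9) - (-13)·(-16) = 216 - 208 = 8
j: (-13)·(-26) - (-10)·(-9) = 338 - 90 = 248
k: (-10)·(-16) - (-24)·(-26) = 160 - 624 = -464
q × r = (8, 248, -464)
p · (q × r) = 15·8 + (-7)·248 + (-9)·(-464) = 120 - 1736 + 4176 = 2560

2560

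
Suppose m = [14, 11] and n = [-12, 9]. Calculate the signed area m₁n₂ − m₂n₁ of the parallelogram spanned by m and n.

14·9 - 11·(-12) = 126 - (-132) = 258

258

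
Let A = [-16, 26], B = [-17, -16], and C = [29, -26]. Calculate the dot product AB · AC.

AB = B − A = (-1, -42)
AC = C − A = (45, -52)
AB · AC = (-1)·45 + (-42)·(-52) = -45 + 2184 = 2139

2139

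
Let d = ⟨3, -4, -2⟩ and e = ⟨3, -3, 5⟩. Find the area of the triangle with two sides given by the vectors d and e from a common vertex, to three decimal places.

16.778

i: (-4)·5 - (-2)·(-3) = -20 - 6 = -26
j: (-2)·3 - 3·5 = -6 - 15 = -21
k: 3·(-3) - (-4)·3 = -9 - (-12) = 3
d × e = (-26, -21, 3)
|d × e| = √((-26)² + (-21)² + 3²) = √1126 ≈ 33.5559
area = ½ · 33.5559 ≈ 16.778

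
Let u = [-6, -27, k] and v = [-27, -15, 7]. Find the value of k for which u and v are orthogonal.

u · v = (-6)·(-27) + (-27)·(-15) + k·7 = 567 + 7k
Set equal to 0: 7k = -567, so k = -81.

-81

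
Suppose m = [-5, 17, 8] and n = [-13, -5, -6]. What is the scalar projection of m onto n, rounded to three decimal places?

m · n = (-5)·(-13) + 17·(-5) + 8·(-6) = 65 - 85 - 48 = -68
|n| = √(169 + 25 + 36) = √230 ≈ 15.1658
comp_n m = -68 / √230 ≈ -4.484

-4.484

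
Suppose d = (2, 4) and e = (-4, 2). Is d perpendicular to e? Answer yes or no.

yes

d · e = 2·(-4) + 4·2 = -8 + 8 = 0
Zero, so the vectors are orthogonal.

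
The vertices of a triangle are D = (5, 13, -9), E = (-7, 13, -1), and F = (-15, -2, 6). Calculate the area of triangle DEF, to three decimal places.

108.628

DE = (-12, 0, 8),  DF = (-20, -15, 15)
i: 0·15 - 8·(-15) = 0 - (-120) = 120
j: 8·(-20) - (-12)·15 = -160 - (-180) = 20
k: (-12)·(-15) - 0·(-20) = 180 - 0 = 180
DE × DF = (120, 20, 180)
|DE × DF| = √47200 ≈ 217.2556
area = ½ · 217.2556 ≈ 108.628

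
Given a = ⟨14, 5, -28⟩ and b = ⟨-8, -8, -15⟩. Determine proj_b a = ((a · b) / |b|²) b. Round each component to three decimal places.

(-6.074, -6.074, -11.388)

a · b = 14·(-8) + 5·(-8) + (-28)·(-15) = -112 - 40 + 420 = 268
|b|² = 64 + 64 + 225 = 353
proj_b a = (268/353) · (-8, -8, -15) ≈ (-6.074, -6.074, -11.388)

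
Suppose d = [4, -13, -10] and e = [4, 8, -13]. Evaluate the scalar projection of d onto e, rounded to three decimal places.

d · e = 4·4 + (-13)·8 + (-10)·(-13) = 16 - 104 + 130 = 42
|e| = √(16 + 64 + 169) = √249 ≈ 15.7797
comp_e d = 42 / √249 ≈ 2.662

2.662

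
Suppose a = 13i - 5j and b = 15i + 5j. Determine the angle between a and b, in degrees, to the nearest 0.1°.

39.5

a · b = 13·15 + (-5)·5 = 195 - 25 = 170
|a|² = 169 + 25 = 194,  |a| = √194 ≈ 13.928388
|b|² = 225 + 25 = 250,  |b| = √250 ≈ 15.811388
cos θ = 170 / (13.928388 · 15.811388) ≈ 0.77193
θ = arccos(0.77193) ≈ 39.5°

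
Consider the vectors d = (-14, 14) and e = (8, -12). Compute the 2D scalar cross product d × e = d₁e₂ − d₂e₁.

56

(-14)·(-12) - 14·8 = 168 - 112 = 56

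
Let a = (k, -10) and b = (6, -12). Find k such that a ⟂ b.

a · b = k·6 + (-10)·(-12) = 120 + 6k
Set equal to 0: 6k = -120, so k = -20.

-20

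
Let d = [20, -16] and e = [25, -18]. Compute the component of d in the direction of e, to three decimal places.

d · e = 20·25 + (-16)·(-18) = 500 + 288 = 788
|e| = √(625 + 324) = √949 ≈ 30.8058
comp_e d = 788 / √949 ≈ 25.580

25.580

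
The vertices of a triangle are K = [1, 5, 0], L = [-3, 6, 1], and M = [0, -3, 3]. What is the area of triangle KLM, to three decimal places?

KL = (-4, 1, 1),  KM = (-1, -8, 3)
i: 1·3 - 1·(-8) = 3 - (-8) = 11
j: 1·(-1) - (-4)·3 = -1 - (-12) = 11
k: (-4)·(-8) - 1·(-1) = 32 - (-1) = 33
KL × KM = (11, 11, 33)
|KL × KM| = √1331 ≈ 36.4829
area = ½ · 36.4829 ≈ 18.241

18.241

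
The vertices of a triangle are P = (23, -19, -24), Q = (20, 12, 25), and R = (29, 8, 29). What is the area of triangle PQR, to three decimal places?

PQ = (-3, 31, 49),  PR = (6, 27, 53)
i: 31·53 - 49·27 = 1643 - 1323 = 320
j: 49·6 - (-3)·53 = 294 - (-159) = 453
k: (-3)·27 - 31·6 = -81 - 186 = -267
PQ × PR = (320, 453, -267)
|PQ × PR| = √378898 ≈ 615.5469
area = ½ · 615.5469 ≈ 307.773

307.773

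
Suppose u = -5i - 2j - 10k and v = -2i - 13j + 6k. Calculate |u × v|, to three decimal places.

162.435

i: (-2)·6 - (-10)·(-13) = -12 - 130 = -142
j: (-10)·(-2) - (-5)·6 = 20 - (-30) = 50
k: (-5)·(-13) - (-2)·(-2) = 65 - 4 = 61
u × v = (-142, 50, 61)
|u × v| = √((-142)² + 50² + 61²) = √26385 ≈ 162.4346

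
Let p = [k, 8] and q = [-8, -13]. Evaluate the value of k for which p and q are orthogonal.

p · q = k·(-8) + 8·(-13) = -104 - 8k
Set equal to 0: -8k = 104, so k = -13.

-13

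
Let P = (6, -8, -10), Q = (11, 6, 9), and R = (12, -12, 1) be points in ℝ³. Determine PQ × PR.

(230, 59, -104)

PQ = (5, 14, 19)
PR = (6, -4, 11)
i: 14·11 - 19·(-4) = 154 - (-76) = 230
j: 19·6 - 5·11 = 114 - 55 = 59
k: 5·(-4) - 14·6 = -20 - 84 = -104
PQ × PR = (230, 59, -104)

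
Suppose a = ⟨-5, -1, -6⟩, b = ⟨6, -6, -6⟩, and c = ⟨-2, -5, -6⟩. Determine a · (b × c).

b × c:
i: (-6)·(-6) - (-6)·(-5) = 36 - 30 = 6
j: (-6)·(-2) - 6·(-6) = 12 - (-36) = 48
k: 6·(-5) - (-6)·(-2) = -30 - 12 = -42
b × c = (6, 48, -42)
a · (b × c) = (-5)·6 + (-1)·48 + (-6)·(-42) = -30 - 48 + 252 = 174

174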